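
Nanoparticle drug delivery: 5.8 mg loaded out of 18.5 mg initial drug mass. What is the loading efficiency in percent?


Drug loading efficiency = (drug loaded / drug initial) * 100
DLE = 5.8 / 18.5 * 100
DLE = 0.3135 * 100
DLE = 31.35%

31.35


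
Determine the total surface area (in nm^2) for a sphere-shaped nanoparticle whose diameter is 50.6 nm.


Radius r = 50.6/2 = 25.3 nm
Surface area SA = 4 * pi * r^2
SA = 4 * pi * (25.3)^2
SA = 8043.61 nm^2

8043.61


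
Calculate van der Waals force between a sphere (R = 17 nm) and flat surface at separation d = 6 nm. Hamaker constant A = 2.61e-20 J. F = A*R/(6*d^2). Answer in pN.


Convert to SI: R = 17 nm = 1.7e-08 m, d = 6 nm = 6e-09 m
F = A * R / (6 * d^2)
F = 2.61e-20 * 1.7e-08 / (6 * (6e-09)^2)
F = 2.05417e-12 N = 2.054 pN

2.054


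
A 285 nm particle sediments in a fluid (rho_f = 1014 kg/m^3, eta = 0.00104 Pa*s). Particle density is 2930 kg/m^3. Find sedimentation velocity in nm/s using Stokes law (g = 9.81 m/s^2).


Radius R = 285/2 nm = 1.425e-07 m
Density difference = 2930 - 1014 = 1916 kg/m^3
v = 2 * R^2 * (rho_p - rho_f) * g / (9 * eta)
v = 2 * (1.425e-07)^2 * 1916 * 9.81 / (9 * 0.00104)
v = 8.15546e-08 m/s = 81.5546 nm/s

81.5546


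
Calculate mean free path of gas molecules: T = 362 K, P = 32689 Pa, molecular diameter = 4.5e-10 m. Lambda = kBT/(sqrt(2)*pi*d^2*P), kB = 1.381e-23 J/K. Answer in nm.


Mean free path: lambda = kB*T / (sqrt(2) * pi * d^2 * P)
lambda = 1.381e-23 * 362 / (sqrt(2) * pi * (4.5e-10)^2 * 32689)
lambda = 1.69985e-07 m
lambda = 169.99 nm

169.99


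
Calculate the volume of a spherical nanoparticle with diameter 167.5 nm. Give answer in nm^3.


Radius r = 167.5/2 = 83.75 nm
Volume V = (4/3) * pi * r^3
V = (4/3) * pi * (83.75)^3
V = 2460611.54 nm^3

2460611.54


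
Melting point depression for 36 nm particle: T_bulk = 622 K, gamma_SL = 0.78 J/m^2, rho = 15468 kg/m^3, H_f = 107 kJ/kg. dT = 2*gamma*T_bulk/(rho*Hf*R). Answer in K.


Radius R = 36/2 = 18 nm = 1.8e-08 m
Convert H_f = 107 kJ/kg = 107000 J/kg
dT = 2 * gamma_SL * T_bulk / (rho * H_f * R)
dT = 2 * 0.78 * 622 / (15468 * 107000 * 1.8e-08)
dT = 32.6 K

32.6


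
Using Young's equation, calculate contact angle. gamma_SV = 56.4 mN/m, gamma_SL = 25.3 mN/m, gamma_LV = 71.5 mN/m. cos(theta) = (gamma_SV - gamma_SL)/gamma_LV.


cos(theta) = (gamma_SV - gamma_SL) / gamma_LV
cos(theta) = (56.4 - 25.3) / 71.5
cos(theta) = 0.434965
theta = arccos(0.434965) = 64.22 degrees

64.22


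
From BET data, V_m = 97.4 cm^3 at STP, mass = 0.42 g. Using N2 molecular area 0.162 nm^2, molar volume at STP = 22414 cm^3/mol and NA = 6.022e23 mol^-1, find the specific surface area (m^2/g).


Number of moles in monolayer = V_m / 22414 = 97.4 / 22414 = 0.0043455
Number of molecules = moles * NA = 0.0043455 * 6.022e23
SA = molecules * sigma / mass
SA = (97.4 / 22414) * 6.022e23 * 0.162e-18 / 0.42
SA = 1009.4 m^2/g

1009.4


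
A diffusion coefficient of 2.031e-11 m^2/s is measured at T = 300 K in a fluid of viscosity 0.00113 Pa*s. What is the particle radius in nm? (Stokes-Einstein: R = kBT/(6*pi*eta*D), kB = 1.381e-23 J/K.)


Stokes-Einstein: R = kB*T / (6*pi*eta*D)
R = 1.381e-23 * 300 / (6 * pi * 0.00113 * 2.031e-11)
R = 9.57691e-09 m = 9.58 nm

9.58


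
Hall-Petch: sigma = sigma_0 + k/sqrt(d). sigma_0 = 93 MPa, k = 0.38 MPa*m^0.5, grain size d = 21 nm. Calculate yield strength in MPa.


d = 21 nm = 2.1e-08 m
sqrt(d) = 0.0001449138
Hall-Petch contribution = k / sqrt(d) = 0.38 / 0.0001449138 = 2622.2 MPa
sigma = sigma_0 + k/sqrt(d) = 93 + 2622.2 = 2715.2 MPa

2715.2


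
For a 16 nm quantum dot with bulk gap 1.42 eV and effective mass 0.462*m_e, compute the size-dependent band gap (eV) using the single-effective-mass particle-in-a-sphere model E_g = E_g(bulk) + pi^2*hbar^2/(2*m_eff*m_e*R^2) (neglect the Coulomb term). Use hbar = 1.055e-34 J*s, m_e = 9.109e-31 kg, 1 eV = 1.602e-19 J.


Radius R = 16/2 nm = 8e-09 m
Confinement energy dE = pi^2 * hbar^2 / (2 * m_eff * m_e * R^2)
dE = pi^2 * (1.055e-34)^2 / (2 * 0.462 * 9.109e-31 * (8e-09)^2) J, divided by 1.602e-19 J/eV
dE = 0.0127 eV
Total band gap = E_g(bulk) + dE = 1.42 + 0.0127 = 1.4327 eV

1.4327


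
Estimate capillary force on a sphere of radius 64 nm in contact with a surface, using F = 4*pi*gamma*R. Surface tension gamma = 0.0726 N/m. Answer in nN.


Convert radius: R = 64 nm = 6.4e-08 m
F = 4 * pi * gamma * R
F = 4 * pi * 0.0726 * 6.4e-08
F = 5.83884e-08 N = 58.3884 nN

58.3884


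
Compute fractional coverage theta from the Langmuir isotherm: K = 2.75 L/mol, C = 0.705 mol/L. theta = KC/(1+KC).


Langmuir isotherm: theta = K*C / (1 + K*C)
K*C = 2.75 * 0.705 = 1.93875
theta = 1.93875 / (1 + 1.93875) = 1.93875 / 2.93875
theta = 0.6597

0.6597


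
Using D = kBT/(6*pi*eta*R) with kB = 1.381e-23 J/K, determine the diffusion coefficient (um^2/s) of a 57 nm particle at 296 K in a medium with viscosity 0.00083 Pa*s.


Radius R = 57/2 = 28.5 nm = 2.85e-08 m
D = kB*T / (6*pi*eta*R)
D = 1.381e-23 * 296 / (6 * pi * 0.00083 * 2.85e-08)
D = 9.16772e-12 m^2/s = 9.168 um^2/s

9.168


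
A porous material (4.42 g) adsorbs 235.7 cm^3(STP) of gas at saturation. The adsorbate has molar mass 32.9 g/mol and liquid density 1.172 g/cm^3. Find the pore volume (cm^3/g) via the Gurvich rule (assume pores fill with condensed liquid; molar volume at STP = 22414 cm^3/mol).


Moles adsorbed n = V_ads / 22414 = 235.7 / 22414 = 1.051575e-02 mol
Liquid volume V_liq = n * M / rho_liq = 1.051575e-02 * 32.9 / 1.172 = 0.29519 cm^3
Specific pore volume V_pore = V_liq / m_sample = 0.29519 / 4.42
V_pore = 0.0668 cm^3/g

0.0668


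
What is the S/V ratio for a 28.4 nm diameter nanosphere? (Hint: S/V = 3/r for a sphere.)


Radius r = 28.4/2 = 14.2 nm
S/V = 3 / r = 3 / 14.2
S/V = 0.2113 nm^-1

0.2113


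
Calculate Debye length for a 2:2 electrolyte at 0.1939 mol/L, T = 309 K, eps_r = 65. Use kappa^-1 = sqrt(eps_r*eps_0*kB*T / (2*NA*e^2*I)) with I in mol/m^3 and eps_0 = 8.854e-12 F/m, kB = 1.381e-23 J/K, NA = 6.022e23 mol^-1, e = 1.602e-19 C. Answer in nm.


Ionic strength I = 0.1939 * 2^2 * 1000 = 775.6 mol/m^3
kappa^-1 = sqrt(65 * 8.854e-12 * 1.381e-23 * 309 / (2 * 6.022e23 * (1.602e-19)^2 * 775.6))
kappa^-1 = 0.32 nm

0.32


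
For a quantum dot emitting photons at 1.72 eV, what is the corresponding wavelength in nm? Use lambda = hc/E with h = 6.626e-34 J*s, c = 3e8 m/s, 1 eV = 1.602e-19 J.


Convert energy: E = 1.72 eV = 1.72 * 1.602e-19 = 2.75544e-19 J
lambda = h*c / E = 6.626e-34 * 3e8 / 2.75544e-19
lambda = 7.21409e-07 m = 721.4 nm

721.4


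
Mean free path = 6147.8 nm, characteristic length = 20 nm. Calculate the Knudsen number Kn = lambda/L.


Knudsen number Kn = lambda / L
Kn = 6147.8 / 20
Kn = 307.39

307.39


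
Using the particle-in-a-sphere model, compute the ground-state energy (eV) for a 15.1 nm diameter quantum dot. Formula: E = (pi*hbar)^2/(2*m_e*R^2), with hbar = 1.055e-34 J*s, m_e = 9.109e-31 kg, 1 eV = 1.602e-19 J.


Radius R = 15.1/2 = 7.55 nm = 7.55e-09 m
E = (pi * 1.055e-34)^2 / (2 * 9.109e-31 * (7.55e-09)^2)
E(J) = 1.05782e-21
E = E(J) / 1.602e-19 = 0.0066 eV

0.0066


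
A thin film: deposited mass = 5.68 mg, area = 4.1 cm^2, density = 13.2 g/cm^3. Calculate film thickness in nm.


Convert: m = 5.68 mg = 5.6800e-06 kg, A = 4.1 cm^2 = 4.1000e-04 m^2, rho = 13.2 g/cm^3 = 13200 kg/m^3
t = m / (A * rho)
t = 5.6800e-06 / (4.1000e-04 * 13200)
t = 1.0495e-06 m = 1049.5 nm

1049.5


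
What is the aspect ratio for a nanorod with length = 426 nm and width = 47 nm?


Aspect ratio AR = length / diameter
AR = 426 / 47
AR = 9.06

9.06


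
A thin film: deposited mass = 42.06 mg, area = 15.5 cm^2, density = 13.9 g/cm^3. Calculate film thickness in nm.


Convert: m = 42.06 mg = 4.2060e-05 kg, A = 15.5 cm^2 = 1.5500e-03 m^2, rho = 13.9 g/cm^3 = 13900 kg/m^3
t = m / (A * rho)
t = 4.2060e-05 / (1.5500e-03 * 13900)
t = 1.9522e-06 m = 1952.2 nm

1952.2


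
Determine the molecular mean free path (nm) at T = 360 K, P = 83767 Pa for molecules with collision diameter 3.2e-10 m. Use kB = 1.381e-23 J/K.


Mean free path: lambda = kB*T / (sqrt(2) * pi * d^2 * P)
lambda = 1.381e-23 * 360 / (sqrt(2) * pi * (3.2e-10)^2 * 83767)
lambda = 1.30454e-07 m
lambda = 130.45 nm

130.45


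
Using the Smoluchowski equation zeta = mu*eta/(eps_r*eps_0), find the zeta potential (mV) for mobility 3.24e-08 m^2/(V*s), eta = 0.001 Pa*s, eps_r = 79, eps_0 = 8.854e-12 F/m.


Smoluchowski equation: zeta = mu * eta / (eps_r * eps_0)
zeta = 3.24e-08 * 0.001 / (79 * 8.854e-12)
zeta = 0.046321 V = 46.32 mV

46.32


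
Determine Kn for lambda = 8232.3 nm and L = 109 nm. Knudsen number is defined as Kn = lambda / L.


Knudsen number Kn = lambda / L
Kn = 8232.3 / 109
Kn = 75.5257

75.5257


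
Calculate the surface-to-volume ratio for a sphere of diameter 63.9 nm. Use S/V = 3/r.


Radius r = 63.9/2 = 31.95 nm
S/V = 3 / r = 3 / 31.95
S/V = 0.0939 nm^-1

0.0939


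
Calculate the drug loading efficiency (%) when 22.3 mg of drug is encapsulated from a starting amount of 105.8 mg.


Drug loading efficiency = (drug loaded / drug initial) * 100
DLE = 22.3 / 105.8 * 100
DLE = 0.2108 * 100
DLE = 21.08%

21.08


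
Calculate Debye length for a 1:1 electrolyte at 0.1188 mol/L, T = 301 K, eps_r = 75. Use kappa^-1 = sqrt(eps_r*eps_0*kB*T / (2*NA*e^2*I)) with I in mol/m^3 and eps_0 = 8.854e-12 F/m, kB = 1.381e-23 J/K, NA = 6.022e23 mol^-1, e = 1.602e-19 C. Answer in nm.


Ionic strength I = 0.1188 * 1^2 * 1000 = 118.8 mol/m^3
kappa^-1 = sqrt(75 * 8.854e-12 * 1.381e-23 * 301 / (2 * 6.022e23 * (1.602e-19)^2 * 118.8))
kappa^-1 = 0.867 nm

0.867


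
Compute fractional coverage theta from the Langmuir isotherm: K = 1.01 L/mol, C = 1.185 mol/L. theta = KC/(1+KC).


Langmuir isotherm: theta = K*C / (1 + K*C)
K*C = 1.01 * 1.185 = 1.19685
theta = 1.19685 / (1 + 1.19685) = 1.19685 / 2.19685
theta = 0.5448

0.5448


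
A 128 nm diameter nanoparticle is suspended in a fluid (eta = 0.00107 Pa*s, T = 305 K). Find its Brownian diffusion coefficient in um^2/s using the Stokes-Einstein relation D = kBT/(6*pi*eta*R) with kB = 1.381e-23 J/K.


Radius R = 128/2 = 64 nm = 6.4e-08 m
D = kB*T / (6*pi*eta*R)
D = 1.381e-23 * 305 / (6 * pi * 0.00107 * 6.4e-08)
D = 3.26309e-12 m^2/s = 3.263 um^2/s

3.263


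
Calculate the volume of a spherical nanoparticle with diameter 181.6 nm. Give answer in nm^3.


Radius r = 181.6/2 = 90.8 nm
Volume V = (4/3) * pi * r^3
V = (4/3) * pi * (90.8)^3
V = 3135784.11 nm^3

3135784.11


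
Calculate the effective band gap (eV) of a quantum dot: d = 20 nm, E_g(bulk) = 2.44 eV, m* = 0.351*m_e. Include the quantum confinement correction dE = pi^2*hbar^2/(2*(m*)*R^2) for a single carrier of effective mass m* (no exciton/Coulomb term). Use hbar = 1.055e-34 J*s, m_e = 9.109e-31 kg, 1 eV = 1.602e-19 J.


Radius R = 20/2 nm = 1e-08 m
Confinement energy dE = pi^2 * hbar^2 / (2 * m_eff * m_e * R^2)
dE = pi^2 * (1.055e-34)^2 / (2 * 0.351 * 9.109e-31 * (1e-08)^2) J, divided by 1.602e-19 J/eV
dE = 0.0107 eV
Total band gap = E_g(bulk) + dE = 2.44 + 0.0107 = 2.4507 eV

2.4507


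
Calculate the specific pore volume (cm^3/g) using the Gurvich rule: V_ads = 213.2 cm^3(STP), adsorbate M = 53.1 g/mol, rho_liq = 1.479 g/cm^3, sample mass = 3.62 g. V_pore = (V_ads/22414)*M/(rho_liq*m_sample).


Moles adsorbed n = V_ads / 22414 = 213.2 / 22414 = 9.511912e-03 mol
Liquid volume V_liq = n * M / rho_liq = 9.511912e-03 * 53.1 / 1.479 = 0.34150 cm^3
Specific pore volume V_pore = V_liq / m_sample = 0.34150 / 3.62
V_pore = 0.0943 cm^3/g

0.0943


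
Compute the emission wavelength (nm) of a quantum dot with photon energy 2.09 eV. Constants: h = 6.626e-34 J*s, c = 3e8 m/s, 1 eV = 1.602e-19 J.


Convert energy: E = 2.09 eV = 2.09 * 1.602e-19 = 3.34818e-19 J
lambda = h*c / E = 6.626e-34 * 3e8 / 3.34818e-19
lambda = 5.93696e-07 m = 593.7 nm

593.7


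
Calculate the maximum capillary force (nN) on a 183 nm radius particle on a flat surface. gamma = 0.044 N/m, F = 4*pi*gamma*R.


Convert radius: R = 183 nm = 1.83e-07 m
F = 4 * pi * gamma * R
F = 4 * pi * 0.044 * 1.83e-07
F = 1.01184e-07 N = 101.1844 nN

101.1844


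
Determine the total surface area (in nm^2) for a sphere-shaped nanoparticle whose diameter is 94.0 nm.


Radius r = 94.0/2 = 47 nm
Surface area SA = 4 * pi * r^2
SA = 4 * pi * (47)^2
SA = 27759.11 nm^2

27759.11


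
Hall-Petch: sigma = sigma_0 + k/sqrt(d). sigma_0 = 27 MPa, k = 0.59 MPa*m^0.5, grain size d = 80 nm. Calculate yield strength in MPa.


d = 80 nm = 8e-08 m
sqrt(d) = 0.0002828427
Hall-Petch contribution = k / sqrt(d) = 0.59 / 0.0002828427 = 2086.0 MPa
sigma = sigma_0 + k/sqrt(d) = 27 + 2086.0 = 2113.0 MPa

2113.0


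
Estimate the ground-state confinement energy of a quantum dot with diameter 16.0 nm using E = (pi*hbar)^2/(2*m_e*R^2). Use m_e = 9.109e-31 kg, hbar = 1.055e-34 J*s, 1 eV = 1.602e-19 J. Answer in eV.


Radius R = 16.0/2 = 8 nm = 8e-09 m
E = (pi * 1.055e-34)^2 / (2 * 9.109e-31 * (8e-09)^2)
E(J) = 9.42159e-22
E = E(J) / 1.602e-19 = 0.0059 eV

0.0059


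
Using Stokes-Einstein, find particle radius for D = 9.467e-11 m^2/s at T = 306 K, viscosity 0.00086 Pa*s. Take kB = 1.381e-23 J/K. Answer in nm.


Stokes-Einstein: R = kB*T / (6*pi*eta*D)
R = 1.381e-23 * 306 / (6 * pi * 0.00086 * 9.467e-11)
R = 2.75361e-09 m = 2.75 nm

2.75


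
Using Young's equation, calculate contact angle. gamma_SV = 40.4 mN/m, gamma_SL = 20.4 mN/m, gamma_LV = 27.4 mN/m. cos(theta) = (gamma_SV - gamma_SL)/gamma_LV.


cos(theta) = (gamma_SV - gamma_SL) / gamma_LV
cos(theta) = (40.4 - 20.4) / 27.4
cos(theta) = 0.729927
theta = arccos(0.729927) = 43.12 degrees

43.12


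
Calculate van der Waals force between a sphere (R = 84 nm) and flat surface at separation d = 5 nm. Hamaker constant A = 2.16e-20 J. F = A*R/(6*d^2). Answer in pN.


Convert to SI: R = 84 nm = 8.4e-08 m, d = 5 nm = 5e-09 m
F = A * R / (6 * d^2)
F = 2.16e-20 * 8.4e-08 / (6 * (5e-09)^2)
F = 1.2096e-11 N = 12.096 pN

12.096


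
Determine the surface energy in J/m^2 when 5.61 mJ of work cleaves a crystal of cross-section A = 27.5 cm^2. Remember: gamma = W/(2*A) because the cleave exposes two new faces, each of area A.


Convert: A = 27.5 cm^2 = 0.00275 m^2, W = 5.61 mJ = 0.00561 J
Cleaving exposes two faces of area A, so total new surface = 2*A and gamma = W / (2*A)
gamma = 0.00561 / (2 * 0.00275)
gamma = 1.02 J/m^2

1.02


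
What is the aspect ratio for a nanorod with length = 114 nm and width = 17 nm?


Aspect ratio AR = length / diameter
AR = 114 / 17
AR = 6.71

6.71


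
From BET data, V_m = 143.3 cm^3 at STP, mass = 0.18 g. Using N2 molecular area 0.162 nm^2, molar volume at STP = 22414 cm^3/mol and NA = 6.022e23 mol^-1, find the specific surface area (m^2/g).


Number of moles in monolayer = V_m / 22414 = 143.3 / 22414 = 0.00639333
Number of molecules = moles * NA = 0.00639333 * 6.022e23
SA = molecules * sigma / mass
SA = (143.3 / 22414) * 6.022e23 * 0.162e-18 / 0.18
SA = 3465.1 m^2/g

3465.1


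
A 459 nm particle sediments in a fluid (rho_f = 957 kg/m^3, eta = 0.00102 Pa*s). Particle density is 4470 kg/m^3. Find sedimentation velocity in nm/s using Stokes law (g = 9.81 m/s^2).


Radius R = 459/2 nm = 2.295e-07 m
Density difference = 4470 - 957 = 3513 kg/m^3
v = 2 * R^2 * (rho_p - rho_f) * g / (9 * eta)
v = 2 * (2.295e-07)^2 * 3513 * 9.81 / (9 * 0.00102)
v = 3.95458e-07 m/s = 395.4575 nm/s

395.4575


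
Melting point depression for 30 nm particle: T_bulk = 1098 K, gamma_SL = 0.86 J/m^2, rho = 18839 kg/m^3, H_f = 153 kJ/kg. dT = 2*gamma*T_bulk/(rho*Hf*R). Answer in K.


Radius R = 30/2 = 15 nm = 1.5e-08 m
Convert H_f = 153 kJ/kg = 153000 J/kg
dT = 2 * gamma_SL * T_bulk / (rho * H_f * R)
dT = 2 * 0.86 * 1098 / (18839 * 153000 * 1.5e-08)
dT = 43.7 K

43.7


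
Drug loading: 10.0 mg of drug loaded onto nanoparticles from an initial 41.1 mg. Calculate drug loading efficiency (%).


Drug loading efficiency = (drug loaded / drug initial) * 100
DLE = 10.0 / 41.1 * 100
DLE = 0.2433 * 100
DLE = 24.33%

24.33


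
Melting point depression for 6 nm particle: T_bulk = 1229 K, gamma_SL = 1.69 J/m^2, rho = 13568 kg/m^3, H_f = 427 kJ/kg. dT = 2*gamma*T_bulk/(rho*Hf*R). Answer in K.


Radius R = 6/2 = 3 nm = 3e-09 m
Convert H_f = 427 kJ/kg = 427000 J/kg
dT = 2 * gamma_SL * T_bulk / (rho * H_f * R)
dT = 2 * 1.69 * 1229 / (13568 * 427000 * 3e-09)
dT = 239.0 K

239.0


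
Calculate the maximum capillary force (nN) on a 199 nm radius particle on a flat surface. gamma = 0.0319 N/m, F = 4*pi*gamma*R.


Convert radius: R = 199 nm = 1.99e-07 m
F = 4 * pi * gamma * R
F = 4 * pi * 0.0319 * 1.99e-07
F = 7.97726e-08 N = 79.7726 nN

79.7726


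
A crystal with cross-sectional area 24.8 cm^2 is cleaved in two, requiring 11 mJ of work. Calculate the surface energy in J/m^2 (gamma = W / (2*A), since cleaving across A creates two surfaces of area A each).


Convert: A = 24.8 cm^2 = 0.00248 m^2, W = 11 mJ = 0.011 J
Cleaving exposes two faces of area A, so total new surface = 2*A and gamma = W / (2*A)
gamma = 0.011 / (2 * 0.00248)
gamma = 2.218 J/m^2

2.218


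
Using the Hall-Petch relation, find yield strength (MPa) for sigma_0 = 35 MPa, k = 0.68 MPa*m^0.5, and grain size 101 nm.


d = 101 nm = 1.01e-07 m
sqrt(d) = 0.000317805
Hall-Petch contribution = k / sqrt(d) = 0.68 / 0.000317805 = 2139.7 MPa
sigma = sigma_0 + k/sqrt(d) = 35 + 2139.7 = 2174.7 MPa

2174.7


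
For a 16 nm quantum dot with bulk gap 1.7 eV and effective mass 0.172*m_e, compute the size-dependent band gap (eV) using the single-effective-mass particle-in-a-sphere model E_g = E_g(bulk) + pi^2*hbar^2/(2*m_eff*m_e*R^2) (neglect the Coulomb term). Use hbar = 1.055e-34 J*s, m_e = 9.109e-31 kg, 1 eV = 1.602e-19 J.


Radius R = 16/2 nm = 8e-09 m
Confinement energy dE = pi^2 * hbar^2 / (2 * m_eff * m_e * R^2)
dE = pi^2 * (1.055e-34)^2 / (2 * 0.172 * 9.109e-31 * (8e-09)^2) J, divided by 1.602e-19 J/eV
dE = 0.0342 eV
Total band gap = E_g(bulk) + dE = 1.7 + 0.0342 = 1.7342 eV

1.7342


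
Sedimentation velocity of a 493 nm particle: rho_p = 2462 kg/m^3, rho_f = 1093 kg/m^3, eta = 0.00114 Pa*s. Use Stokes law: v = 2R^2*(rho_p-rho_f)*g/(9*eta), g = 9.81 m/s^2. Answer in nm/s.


Radius R = 493/2 nm = 2.465e-07 m
Density difference = 2462 - 1093 = 1369 kg/m^3
v = 2 * R^2 * (rho_p - rho_f) * g / (9 * eta)
v = 2 * (2.465e-07)^2 * 1369 * 9.81 / (9 * 0.00114)
v = 1.5907e-07 m/s = 159.0702 nm/s

159.0702


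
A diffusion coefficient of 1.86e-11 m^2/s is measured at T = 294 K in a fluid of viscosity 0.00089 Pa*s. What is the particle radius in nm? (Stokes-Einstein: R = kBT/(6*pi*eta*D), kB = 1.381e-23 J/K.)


Stokes-Einstein: R = kB*T / (6*pi*eta*D)
R = 1.381e-23 * 294 / (6 * pi * 0.00089 * 1.86e-11)
R = 1.30118e-08 m = 13.01 nm

13.01


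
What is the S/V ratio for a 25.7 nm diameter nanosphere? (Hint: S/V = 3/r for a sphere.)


Radius r = 25.7/2 = 12.85 nm
S/V = 3 / r = 3 / 12.85
S/V = 0.2335 nm^-1

0.2335


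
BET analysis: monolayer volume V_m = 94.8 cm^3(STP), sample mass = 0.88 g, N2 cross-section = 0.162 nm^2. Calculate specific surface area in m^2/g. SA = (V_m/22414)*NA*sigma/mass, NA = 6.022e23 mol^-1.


Number of moles in monolayer = V_m / 22414 = 94.8 / 22414 = 0.0042295
Number of molecules = moles * NA = 0.0042295 * 6.022e23
SA = molecules * sigma / mass
SA = (94.8 / 22414) * 6.022e23 * 0.162e-18 / 0.88
SA = 468.9 m^2/g

468.9


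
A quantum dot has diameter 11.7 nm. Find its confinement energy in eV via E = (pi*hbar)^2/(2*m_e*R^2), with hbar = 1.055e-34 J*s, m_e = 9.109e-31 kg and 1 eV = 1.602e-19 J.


Radius R = 11.7/2 = 5.85 nm = 5.85e-09 m
E = (pi * 1.055e-34)^2 / (2 * 9.109e-31 * (5.85e-09)^2)
E(J) = 1.76194e-21
E = E(J) / 1.602e-19 = 0.011 eV

0.011


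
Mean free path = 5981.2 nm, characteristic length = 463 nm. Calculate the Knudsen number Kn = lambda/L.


Knudsen number Kn = lambda / L
Kn = 5981.2 / 463
Kn = 12.9184

12.9184


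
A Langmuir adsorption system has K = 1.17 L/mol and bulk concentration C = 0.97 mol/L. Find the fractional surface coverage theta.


Langmuir isotherm: theta = K*C / (1 + K*C)
K*C = 1.17 * 0.97 = 1.1349
theta = 1.1349 / (1 + 1.1349) = 1.1349 / 2.1349
theta = 0.5316

0.5316


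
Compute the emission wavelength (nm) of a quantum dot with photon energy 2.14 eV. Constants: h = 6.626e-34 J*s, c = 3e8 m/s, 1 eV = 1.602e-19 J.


Convert energy: E = 2.14 eV = 2.14 * 1.602e-19 = 3.42828e-19 J
lambda = h*c / E = 6.626e-34 * 3e8 / 3.42828e-19
lambda = 5.79824e-07 m = 579.8 nm

579.8


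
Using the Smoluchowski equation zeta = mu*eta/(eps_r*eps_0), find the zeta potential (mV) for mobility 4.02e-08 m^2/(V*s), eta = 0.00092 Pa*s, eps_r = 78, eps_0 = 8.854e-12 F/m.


Smoluchowski equation: zeta = mu * eta / (eps_r * eps_0)
zeta = 4.02e-08 * 0.00092 / (78 * 8.854e-12)
zeta = 0.053553 V = 53.55 mV

53.55


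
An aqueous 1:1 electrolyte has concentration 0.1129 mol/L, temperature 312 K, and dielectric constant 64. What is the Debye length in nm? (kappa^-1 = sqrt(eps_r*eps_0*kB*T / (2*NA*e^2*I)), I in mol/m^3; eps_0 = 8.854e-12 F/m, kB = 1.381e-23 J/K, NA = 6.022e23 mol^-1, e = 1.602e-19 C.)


Ionic strength I = 0.1129 * 1^2 * 1000 = 112.9 mol/m^3
kappa^-1 = sqrt(64 * 8.854e-12 * 1.381e-23 * 312 / (2 * 6.022e23 * (1.602e-19)^2 * 112.9))
kappa^-1 = 0.836 nm

0.836


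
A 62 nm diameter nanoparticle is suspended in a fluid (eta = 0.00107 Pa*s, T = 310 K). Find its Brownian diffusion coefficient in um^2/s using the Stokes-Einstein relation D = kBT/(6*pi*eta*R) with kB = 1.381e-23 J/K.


Radius R = 62/2 = 31 nm = 3.1e-08 m
D = kB*T / (6*pi*eta*R)
D = 1.381e-23 * 310 / (6 * pi * 0.00107 * 3.1e-08)
D = 6.84713e-12 m^2/s = 6.847 um^2/s

6.847


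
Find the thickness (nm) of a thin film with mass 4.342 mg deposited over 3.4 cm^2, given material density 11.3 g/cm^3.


Convert: m = 4.342 mg = 4.3420e-06 kg, A = 3.4 cm^2 = 3.4000e-04 m^2, rho = 11.3 g/cm^3 = 11300 kg/m^3
t = m / (A * rho)
t = 4.3420e-06 / (3.4000e-04 * 11300)
t = 1.1301e-06 m = 1130.1 nm

1130.1


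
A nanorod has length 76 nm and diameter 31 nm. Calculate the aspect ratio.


Aspect ratio AR = length / diameter
AR = 76 / 31
AR = 2.45

2.45


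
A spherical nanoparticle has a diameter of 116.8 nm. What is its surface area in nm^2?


Radius r = 116.8/2 = 58.4 nm
Surface area SA = 4 * pi * r^2
SA = 4 * pi * (58.4)^2
SA = 42858.36 nm^2

42858.36


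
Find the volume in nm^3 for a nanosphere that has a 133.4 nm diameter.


Radius r = 133.4/2 = 66.7 nm
Volume V = (4/3) * pi * r^3
V = (4/3) * pi * (66.7)^3
V = 1242985.64 nm^3

1242985.64


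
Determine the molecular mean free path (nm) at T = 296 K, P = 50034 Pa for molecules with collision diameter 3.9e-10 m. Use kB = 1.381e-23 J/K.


Mean free path: lambda = kB*T / (sqrt(2) * pi * d^2 * P)
lambda = 1.381e-23 * 296 / (sqrt(2) * pi * (3.9e-10)^2 * 50034)
lambda = 1.209e-07 m
lambda = 120.9 nm

120.9


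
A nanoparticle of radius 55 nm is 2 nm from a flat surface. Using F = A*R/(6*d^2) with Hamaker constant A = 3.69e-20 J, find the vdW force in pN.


Convert to SI: R = 55 nm = 5.5e-08 m, d = 2 nm = 2e-09 m
F = A * R / (6 * d^2)
F = 3.69e-20 * 5.5e-08 / (6 * (2e-09)^2)
F = 8.45625e-11 N = 84.562 pN

84.562


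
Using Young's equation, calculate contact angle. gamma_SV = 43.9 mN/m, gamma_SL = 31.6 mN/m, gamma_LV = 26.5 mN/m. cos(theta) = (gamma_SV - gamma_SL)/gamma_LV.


cos(theta) = (gamma_SV - gamma_SL) / gamma_LV
cos(theta) = (43.9 - 31.6) / 26.5
cos(theta) = 0.464151
theta = arccos(0.464151) = 62.34 degrees

62.34


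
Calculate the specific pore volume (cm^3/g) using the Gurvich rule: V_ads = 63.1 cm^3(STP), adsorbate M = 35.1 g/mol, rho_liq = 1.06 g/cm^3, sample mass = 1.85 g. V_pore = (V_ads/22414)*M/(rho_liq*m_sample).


Moles adsorbed n = V_ads / 22414 = 63.1 / 22414 = 2.815205e-03 mol
Liquid volume V_liq = n * M / rho_liq = 2.815205e-03 * 35.1 / 1.06 = 0.09322 cm^3
Specific pore volume V_pore = V_liq / m_sample = 0.09322 / 1.85
V_pore = 0.0504 cm^3/g

0.0504


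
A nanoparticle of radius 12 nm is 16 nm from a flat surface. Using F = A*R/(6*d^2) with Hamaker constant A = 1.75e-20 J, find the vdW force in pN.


Convert to SI: R = 12 nm = 1.2e-08 m, d = 16 nm = 1.6e-08 m
F = A * R / (6 * d^2)
F = 1.75e-20 * 1.2e-08 / (6 * (1.6e-08)^2)
F = 1.36719e-13 N = 0.137 pN

0.137


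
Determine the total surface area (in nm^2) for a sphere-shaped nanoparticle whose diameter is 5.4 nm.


Radius r = 5.4/2 = 2.7 nm
Surface area SA = 4 * pi * r^2
SA = 4 * pi * (2.7)^2
SA = 91.61 nm^2

91.61


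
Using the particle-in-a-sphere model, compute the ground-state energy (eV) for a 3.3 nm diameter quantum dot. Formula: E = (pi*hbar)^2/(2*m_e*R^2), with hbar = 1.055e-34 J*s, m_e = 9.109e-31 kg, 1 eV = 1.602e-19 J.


Radius R = 3.3/2 = 1.65 nm = 1.65e-09 m
E = (pi * 1.055e-34)^2 / (2 * 9.109e-31 * (1.65e-09)^2)
E(J) = 2.21481e-20
E = E(J) / 1.602e-19 = 0.1383 eV

0.1383


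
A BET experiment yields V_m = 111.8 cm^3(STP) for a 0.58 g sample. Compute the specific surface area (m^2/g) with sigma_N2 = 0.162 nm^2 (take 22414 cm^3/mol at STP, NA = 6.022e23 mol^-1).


Number of moles in monolayer = V_m / 22414 = 111.8 / 22414 = 0.00498795
Number of molecules = moles * NA = 0.00498795 * 6.022e23
SA = molecules * sigma / mass
SA = (111.8 / 22414) * 6.022e23 * 0.162e-18 / 0.58
SA = 839.0 m^2/g

839.0


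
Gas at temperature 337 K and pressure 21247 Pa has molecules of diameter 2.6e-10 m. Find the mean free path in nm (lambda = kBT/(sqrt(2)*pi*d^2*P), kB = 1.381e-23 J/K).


Mean free path: lambda = kB*T / (sqrt(2) * pi * d^2 * P)
lambda = 1.381e-23 * 337 / (sqrt(2) * pi * (2.6e-10)^2 * 21247)
lambda = 7.29314e-07 m
lambda = 729.31 nm

729.31


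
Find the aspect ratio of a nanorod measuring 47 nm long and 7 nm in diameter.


Aspect ratio AR = length / diameter
AR = 47 / 7
AR = 6.71

6.71


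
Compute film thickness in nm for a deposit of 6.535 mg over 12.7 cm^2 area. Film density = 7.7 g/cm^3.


Convert: m = 6.535 mg = 6.5350e-06 kg, A = 12.7 cm^2 = 1.2700e-03 m^2, rho = 7.7 g/cm^3 = 7700 kg/m^3
t = m / (A * rho)
t = 6.5350e-06 / (1.2700e-03 * 7700)
t = 6.6827e-07 m = 668.3 nm

668.3


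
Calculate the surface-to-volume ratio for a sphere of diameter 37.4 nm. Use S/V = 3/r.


Radius r = 37.4/2 = 18.7 nm
S/V = 3 / r = 3 / 18.7
S/V = 0.1604 nm^-1

0.1604


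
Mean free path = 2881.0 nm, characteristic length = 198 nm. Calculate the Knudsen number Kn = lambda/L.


Knudsen number Kn = lambda / L
Kn = 2881.0 / 198
Kn = 14.5505

14.5505


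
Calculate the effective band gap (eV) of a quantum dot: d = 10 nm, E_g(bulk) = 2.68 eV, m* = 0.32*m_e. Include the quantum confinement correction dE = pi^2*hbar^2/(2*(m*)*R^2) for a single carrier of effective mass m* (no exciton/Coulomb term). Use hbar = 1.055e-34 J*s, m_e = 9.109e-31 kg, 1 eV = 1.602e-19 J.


Radius R = 10/2 nm = 5e-09 m
Confinement energy dE = pi^2 * hbar^2 / (2 * m_eff * m_e * R^2)
dE = pi^2 * (1.055e-34)^2 / (2 * 0.32 * 9.109e-31 * (5e-09)^2) J, divided by 1.602e-19 J/eV
dE = 0.047 eV
Total band gap = E_g(bulk) + dE = 2.68 + 0.047 = 2.727 eV

2.727


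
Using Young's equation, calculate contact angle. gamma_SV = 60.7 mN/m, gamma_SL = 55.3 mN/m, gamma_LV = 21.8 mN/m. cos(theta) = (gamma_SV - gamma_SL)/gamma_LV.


cos(theta) = (gamma_SV - gamma_SL) / gamma_LV
cos(theta) = (60.7 - 55.3) / 21.8
cos(theta) = 0.247706
theta = arccos(0.247706) = 75.66 degrees

75.66


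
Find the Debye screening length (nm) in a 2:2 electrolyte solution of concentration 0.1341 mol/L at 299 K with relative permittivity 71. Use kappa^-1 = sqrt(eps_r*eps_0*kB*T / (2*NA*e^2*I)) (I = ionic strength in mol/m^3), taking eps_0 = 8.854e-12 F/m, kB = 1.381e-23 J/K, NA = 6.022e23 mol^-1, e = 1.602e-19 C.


Ionic strength I = 0.1341 * 2^2 * 1000 = 536.4 mol/m^3
kappa^-1 = sqrt(71 * 8.854e-12 * 1.381e-23 * 299 / (2 * 6.022e23 * (1.602e-19)^2 * 536.4))
kappa^-1 = 0.396 nm

0.396


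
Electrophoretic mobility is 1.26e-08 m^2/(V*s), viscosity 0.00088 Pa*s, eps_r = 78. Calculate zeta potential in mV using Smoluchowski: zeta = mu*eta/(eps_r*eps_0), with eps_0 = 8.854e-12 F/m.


Smoluchowski equation: zeta = mu * eta / (eps_r * eps_0)
zeta = 1.26e-08 * 0.00088 / (78 * 8.854e-12)
zeta = 0.016055 V = 16.06 mV

16.06


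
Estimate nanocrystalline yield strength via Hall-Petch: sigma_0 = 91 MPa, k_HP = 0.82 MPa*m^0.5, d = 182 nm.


d = 182 nm = 1.82e-07 m
sqrt(d) = 0.0004266146
Hall-Petch contribution = k / sqrt(d) = 0.82 / 0.0004266146 = 1922.1 MPa
sigma = sigma_0 + k/sqrt(d) = 91 + 1922.1 = 2013.1 MPa

2013.1


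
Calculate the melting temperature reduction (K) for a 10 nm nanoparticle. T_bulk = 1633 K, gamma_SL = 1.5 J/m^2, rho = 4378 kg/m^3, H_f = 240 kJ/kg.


Radius R = 10/2 = 5 nm = 5e-09 m
Convert H_f = 240 kJ/kg = 240000 J/kg
dT = 2 * gamma_SL * T_bulk / (rho * H_f * R)
dT = 2 * 1.5 * 1633 / (4378 * 240000 * 5e-09)
dT = 932.5 K

932.5


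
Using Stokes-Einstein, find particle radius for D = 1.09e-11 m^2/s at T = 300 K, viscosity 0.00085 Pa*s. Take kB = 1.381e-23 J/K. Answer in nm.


Stokes-Einstein: R = kB*T / (6*pi*eta*D)
R = 1.381e-23 * 300 / (6 * pi * 0.00085 * 1.09e-11)
R = 2.37229e-08 m = 23.72 nm

23.72


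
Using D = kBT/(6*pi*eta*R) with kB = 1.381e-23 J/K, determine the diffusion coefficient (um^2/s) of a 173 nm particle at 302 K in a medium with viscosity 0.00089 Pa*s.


Radius R = 173/2 = 86.5 nm = 8.65e-08 m
D = kB*T / (6*pi*eta*R)
D = 1.381e-23 * 302 / (6 * pi * 0.00089 * 8.65e-08)
D = 2.87404e-12 m^2/s = 2.874 um^2/s

2.874


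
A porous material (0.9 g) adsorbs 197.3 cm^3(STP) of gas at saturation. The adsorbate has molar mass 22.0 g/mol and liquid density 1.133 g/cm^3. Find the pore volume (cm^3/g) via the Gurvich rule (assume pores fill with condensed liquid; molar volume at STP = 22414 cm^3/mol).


Moles adsorbed n = V_ads / 22414 = 197.3 / 22414 = 8.802534e-03 mol
Liquid volume V_liq = n * M / rho_liq = 8.802534e-03 * 22.0 / 1.133 = 0.17092 cm^3
Specific pore volume V_pore = V_liq / m_sample = 0.17092 / 0.9
V_pore = 0.1899 cm^3/g

0.1899


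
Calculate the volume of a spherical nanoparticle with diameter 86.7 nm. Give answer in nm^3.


Radius r = 86.7/2 = 43.35 nm
Volume V = (4/3) * pi * r^3
V = (4/3) * pi * (43.35)^3
V = 341236.84 nm^3

341236.84


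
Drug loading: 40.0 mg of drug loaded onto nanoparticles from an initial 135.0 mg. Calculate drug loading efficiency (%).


Drug loading efficiency = (drug loaded / drug initial) * 100
DLE = 40.0 / 135.0 * 100
DLE = 0.2963 * 100
DLE = 29.63%

29.63


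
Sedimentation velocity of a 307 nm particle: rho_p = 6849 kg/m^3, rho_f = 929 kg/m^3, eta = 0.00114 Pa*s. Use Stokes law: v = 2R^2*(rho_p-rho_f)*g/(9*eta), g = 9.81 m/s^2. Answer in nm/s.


Radius R = 307/2 nm = 1.535e-07 m
Density difference = 6849 - 929 = 5920 kg/m^3
v = 2 * R^2 * (rho_p - rho_f) * g / (9 * eta)
v = 2 * (1.535e-07)^2 * 5920 * 9.81 / (9 * 0.00114)
v = 2.66741e-07 m/s = 266.7412 nm/s

266.7412


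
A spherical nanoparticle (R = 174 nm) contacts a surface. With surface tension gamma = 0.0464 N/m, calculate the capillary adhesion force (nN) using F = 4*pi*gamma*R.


Convert radius: R = 174 nm = 1.74e-07 m
F = 4 * pi * gamma * R
F = 4 * pi * 0.0464 * 1.74e-07
F = 1.01456e-07 N = 101.4558 nN

101.4558


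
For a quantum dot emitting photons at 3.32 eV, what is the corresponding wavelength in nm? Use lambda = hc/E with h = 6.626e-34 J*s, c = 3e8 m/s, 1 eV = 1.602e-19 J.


Convert energy: E = 3.32 eV = 3.32 * 1.602e-19 = 5.31864e-19 J
lambda = h*c / E = 6.626e-34 * 3e8 / 5.31864e-19
lambda = 3.73742e-07 m = 373.7 nm

373.7


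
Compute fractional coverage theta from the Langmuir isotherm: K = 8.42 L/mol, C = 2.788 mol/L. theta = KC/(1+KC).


Langmuir isotherm: theta = K*C / (1 + K*C)
K*C = 8.42 * 2.788 = 23.47496
theta = 23.47496 / (1 + 23.47496) = 23.47496 / 24.47496
theta = 0.9591

0.9591


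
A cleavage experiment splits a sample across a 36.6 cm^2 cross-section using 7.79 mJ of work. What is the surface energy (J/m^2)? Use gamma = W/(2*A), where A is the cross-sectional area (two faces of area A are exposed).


Convert: A = 36.6 cm^2 = 0.00366 m^2, W = 7.79 mJ = 0.00779 J
Cleaving exposes two faces of area A, so total new surface = 2*A and gamma = W / (2*A)
gamma = 0.00779 / (2 * 0.00366)
gamma = 1.064 J/m^2

1.064


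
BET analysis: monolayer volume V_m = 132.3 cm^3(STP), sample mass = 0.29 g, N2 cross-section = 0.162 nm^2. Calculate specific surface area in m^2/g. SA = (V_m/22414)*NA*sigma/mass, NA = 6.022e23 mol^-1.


Number of moles in monolayer = V_m / 22414 = 132.3 / 22414 = 0.00590256
Number of molecules = moles * NA = 0.00590256 * 6.022e23
SA = molecules * sigma / mass
SA = (132.3 / 22414) * 6.022e23 * 0.162e-18 / 0.29
SA = 1985.6 m^2/g

1985.6


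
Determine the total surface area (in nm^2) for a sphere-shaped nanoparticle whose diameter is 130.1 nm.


Radius r = 130.1/2 = 65.05 nm
Surface area SA = 4 * pi * r^2
SA = 4 * pi * (65.05)^2
SA = 53174.63 nm^2

53174.63


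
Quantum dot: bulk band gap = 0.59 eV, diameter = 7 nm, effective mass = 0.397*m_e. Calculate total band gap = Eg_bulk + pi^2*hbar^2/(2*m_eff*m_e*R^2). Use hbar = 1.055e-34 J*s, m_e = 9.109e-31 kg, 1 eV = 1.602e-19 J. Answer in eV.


Radius R = 7/2 nm = 3.5e-09 m
Confinement energy dE = pi^2 * hbar^2 / (2 * m_eff * m_e * R^2)
dE = pi^2 * (1.055e-34)^2 / (2 * 0.397 * 9.109e-31 * (3.5e-09)^2) J, divided by 1.602e-19 J/eV
dE = 0.0774 eV
Total band gap = E_g(bulk) + dE = 0.59 + 0.0774 = 0.6674 eV

0.6674


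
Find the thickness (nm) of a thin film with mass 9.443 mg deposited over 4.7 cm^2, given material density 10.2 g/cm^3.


Convert: m = 9.443 mg = 9.4430e-06 kg, A = 4.7 cm^2 = 4.7000e-04 m^2, rho = 10.2 g/cm^3 = 10200 kg/m^3
t = m / (A * rho)
t = 9.4430e-06 / (4.7000e-04 * 10200)
t = 1.9698e-06 m = 1969.8 nm

1969.8


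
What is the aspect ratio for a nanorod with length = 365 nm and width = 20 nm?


Aspect ratio AR = length / diameter
AR = 365 / 20
AR = 18.25

18.25


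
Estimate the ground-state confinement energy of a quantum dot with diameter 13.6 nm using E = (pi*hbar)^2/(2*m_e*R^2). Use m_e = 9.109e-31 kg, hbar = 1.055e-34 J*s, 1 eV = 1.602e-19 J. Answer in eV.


Radius R = 13.6/2 = 6.8 nm = 6.8e-09 m
E = (pi * 1.055e-34)^2 / (2 * 9.109e-31 * (6.8e-09)^2)
E(J) = 1.30403e-21
E = E(J) / 1.602e-19 = 0.0081 eV

0.0081


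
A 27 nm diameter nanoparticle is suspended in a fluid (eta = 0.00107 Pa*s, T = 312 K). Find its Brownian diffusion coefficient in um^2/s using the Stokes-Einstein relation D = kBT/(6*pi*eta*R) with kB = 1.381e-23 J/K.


Radius R = 27/2 = 13.5 nm = 1.35e-08 m
D = kB*T / (6*pi*eta*R)
D = 1.381e-23 * 312 / (6 * pi * 0.00107 * 1.35e-08)
D = 1.58245e-11 m^2/s = 15.824 um^2/s

15.824


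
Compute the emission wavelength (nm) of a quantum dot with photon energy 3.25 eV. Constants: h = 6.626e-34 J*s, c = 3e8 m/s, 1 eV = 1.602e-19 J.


Convert energy: E = 3.25 eV = 3.25 * 1.602e-19 = 5.2065e-19 J
lambda = h*c / E = 6.626e-34 * 3e8 / 5.2065e-19
lambda = 3.81792e-07 m = 381.8 nm

381.8


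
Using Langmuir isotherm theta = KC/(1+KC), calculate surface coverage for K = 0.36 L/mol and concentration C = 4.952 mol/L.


Langmuir isotherm: theta = K*C / (1 + K*C)
K*C = 0.36 * 4.952 = 1.78272
theta = 1.78272 / (1 + 1.78272) = 1.78272 / 2.78272
theta = 0.6406

0.6406


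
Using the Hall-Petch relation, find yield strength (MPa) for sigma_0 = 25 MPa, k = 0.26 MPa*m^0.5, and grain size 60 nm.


d = 60 nm = 6e-08 m
sqrt(d) = 0.000244949
Hall-Petch contribution = k / sqrt(d) = 0.26 / 0.000244949 = 1061.4 MPa
sigma = sigma_0 + k/sqrt(d) = 25 + 1061.4 = 1086.4 MPa

1086.4


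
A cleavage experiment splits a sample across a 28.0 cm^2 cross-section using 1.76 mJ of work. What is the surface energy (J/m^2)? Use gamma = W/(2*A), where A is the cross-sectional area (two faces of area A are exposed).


Convert: A = 28.0 cm^2 = 0.0028 m^2, W = 1.76 mJ = 0.00176 J
Cleaving exposes two faces of area A, so total new surface = 2*A and gamma = W / (2*A)
gamma = 0.00176 / (2 * 0.0028)
gamma = 0.314 J/m^2

0.314


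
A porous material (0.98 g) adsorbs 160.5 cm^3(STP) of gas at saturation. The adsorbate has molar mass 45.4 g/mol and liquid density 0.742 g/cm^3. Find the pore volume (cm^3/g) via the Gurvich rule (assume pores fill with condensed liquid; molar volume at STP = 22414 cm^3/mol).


Moles adsorbed n = V_ads / 22414 = 160.5 / 22414 = 7.160703e-03 mol
Liquid volume V_liq = n * M / rho_liq = 7.160703e-03 * 45.4 / 0.742 = 0.43813 cm^3
Specific pore volume V_pore = V_liq / m_sample = 0.43813 / 0.98
V_pore = 0.4471 cm^3/g

0.4471


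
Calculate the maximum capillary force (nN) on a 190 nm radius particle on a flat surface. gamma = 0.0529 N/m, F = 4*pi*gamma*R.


Convert radius: R = 190 nm = 1.9e-07 m
F = 4 * pi * gamma * R
F = 4 * pi * 0.0529 * 1.9e-07
F = 1.26305e-07 N = 126.3046 nN

126.3046


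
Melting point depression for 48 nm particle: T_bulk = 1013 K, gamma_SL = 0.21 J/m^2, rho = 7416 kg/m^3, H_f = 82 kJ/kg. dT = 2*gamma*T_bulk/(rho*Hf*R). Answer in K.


Radius R = 48/2 = 24 nm = 2.4e-08 m
Convert H_f = 82 kJ/kg = 82000 J/kg
dT = 2 * gamma_SL * T_bulk / (rho * H_f * R)
dT = 2 * 0.21 * 1013 / (7416 * 82000 * 2.4e-08)
dT = 29.2 K

29.2


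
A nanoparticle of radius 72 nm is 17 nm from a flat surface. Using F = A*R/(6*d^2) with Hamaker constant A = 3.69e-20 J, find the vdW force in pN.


Convert to SI: R = 72 nm = 7.2e-08 m, d = 17 nm = 1.7e-08 m
F = A * R / (6 * d^2)
F = 3.69e-20 * 7.2e-08 / (6 * (1.7e-08)^2)
F = 1.53218e-12 N = 1.532 pN

1.532


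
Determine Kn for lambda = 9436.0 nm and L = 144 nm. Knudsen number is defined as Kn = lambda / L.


Knudsen number Kn = lambda / L
Kn = 9436.0 / 144
Kn = 65.5278

65.5278


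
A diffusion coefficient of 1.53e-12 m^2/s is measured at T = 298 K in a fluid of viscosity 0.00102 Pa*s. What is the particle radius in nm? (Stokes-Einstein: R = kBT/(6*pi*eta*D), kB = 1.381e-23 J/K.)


Stokes-Einstein: R = kB*T / (6*pi*eta*D)
R = 1.381e-23 * 298 / (6 * pi * 0.00102 * 1.53e-12)
R = 1.399e-07 m = 139.9 nm

139.9


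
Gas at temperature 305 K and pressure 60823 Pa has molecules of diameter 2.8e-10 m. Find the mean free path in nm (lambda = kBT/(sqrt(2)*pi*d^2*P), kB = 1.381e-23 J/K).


Mean free path: lambda = kB*T / (sqrt(2) * pi * d^2 * P)
lambda = 1.381e-23 * 305 / (sqrt(2) * pi * (2.8e-10)^2 * 60823)
lambda = 1.98813e-07 m
lambda = 198.81 nm

198.81


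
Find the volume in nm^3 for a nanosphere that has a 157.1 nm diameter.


Radius r = 157.1/2 = 78.55 nm
Volume V = (4/3) * pi * r^3
V = (4/3) * pi * (78.55)^3
V = 2030145.56 nm^3

2030145.56


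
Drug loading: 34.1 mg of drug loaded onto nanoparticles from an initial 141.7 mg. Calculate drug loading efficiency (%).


Drug loading efficiency = (drug loaded / drug initial) * 100
DLE = 34.1 / 141.7 * 100
DLE = 0.2406 * 100
DLE = 24.06%

24.06


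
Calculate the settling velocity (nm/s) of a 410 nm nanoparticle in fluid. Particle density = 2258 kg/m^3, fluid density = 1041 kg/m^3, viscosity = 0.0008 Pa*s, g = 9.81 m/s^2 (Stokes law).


Radius R = 410/2 nm = 2.05e-07 m
Density difference = 2258 - 1041 = 1217 kg/m^3
v = 2 * R^2 * (rho_p - rho_f) * g / (9 * eta)
v = 2 * (2.05e-07)^2 * 1217 * 9.81 / (9 * 0.0008)
v = 1.39369e-07 m/s = 139.3686 nm/s

139.3686


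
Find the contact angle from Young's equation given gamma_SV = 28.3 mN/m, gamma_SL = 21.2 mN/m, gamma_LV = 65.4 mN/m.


cos(theta) = (gamma_SV - gamma_SL) / gamma_LV
cos(theta) = (28.3 - 21.2) / 65.4
cos(theta) = 0.108563
theta = arccos(0.108563) = 83.77 degrees

83.77


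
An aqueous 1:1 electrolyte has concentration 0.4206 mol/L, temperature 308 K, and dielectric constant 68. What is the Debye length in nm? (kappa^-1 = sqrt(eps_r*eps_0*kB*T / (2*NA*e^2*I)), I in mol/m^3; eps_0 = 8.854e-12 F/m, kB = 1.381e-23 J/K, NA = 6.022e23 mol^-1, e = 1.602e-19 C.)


Ionic strength I = 0.4206 * 1^2 * 1000 = 420.6 mol/m^3
kappa^-1 = sqrt(68 * 8.854e-12 * 1.381e-23 * 308 / (2 * 6.022e23 * (1.602e-19)^2 * 420.6))
kappa^-1 = 0.444 nm

0.444
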